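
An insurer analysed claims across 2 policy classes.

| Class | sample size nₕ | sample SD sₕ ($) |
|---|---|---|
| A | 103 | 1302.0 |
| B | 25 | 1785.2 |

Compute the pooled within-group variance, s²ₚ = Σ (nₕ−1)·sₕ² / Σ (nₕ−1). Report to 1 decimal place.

Degrees of freedom: 102 + 24 = 126.
Σ(nₕ−1)sₕ² = 102·1695204 + 24·3186939.04 = 249397344.96.
s²ₚ = 249397344.96 / 126 = 1979344.008... → 1979344.0.

1979344.0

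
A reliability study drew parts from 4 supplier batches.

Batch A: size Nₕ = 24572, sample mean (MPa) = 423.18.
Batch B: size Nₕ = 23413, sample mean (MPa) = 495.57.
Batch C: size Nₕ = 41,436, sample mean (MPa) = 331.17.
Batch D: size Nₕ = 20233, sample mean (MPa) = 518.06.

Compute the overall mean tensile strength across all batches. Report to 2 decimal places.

421.37

N = 109654; weights Wₕ = Nₕ/N = (0.2241, 0.2135, 0.3779, 0.1845).
x̄_st = Σ Wₕ·x̄ₕ = 0.2241·423.18 + 0.2135·495.57 + 0.3779·331.17 + 0.1845·518.06 ≈ 421.3748...
→ 421.37.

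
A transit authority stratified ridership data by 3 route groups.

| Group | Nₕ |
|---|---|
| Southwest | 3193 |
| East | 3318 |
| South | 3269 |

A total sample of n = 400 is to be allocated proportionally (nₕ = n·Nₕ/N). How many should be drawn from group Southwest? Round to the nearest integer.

N = 3193 + 3318 + 3269 = 9780.
n_Southwest = 400·3193/9780 = 130.593... → 131.

131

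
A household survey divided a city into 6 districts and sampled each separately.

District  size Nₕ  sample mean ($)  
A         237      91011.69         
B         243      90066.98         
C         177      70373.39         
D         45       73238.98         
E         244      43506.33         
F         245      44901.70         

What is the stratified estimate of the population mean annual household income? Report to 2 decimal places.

67862.60

x̄_st = (Σ Nₕx̄ₕ) / (Σ Nₕ) = (237·91011.69 + 243·90066.98 + 177·70373.39 + 45·73238.98 + 244·43506.33 + 245·44901.70) / 1191
= 80824351.82 / 1191 = 67862.5960... → 67862.60.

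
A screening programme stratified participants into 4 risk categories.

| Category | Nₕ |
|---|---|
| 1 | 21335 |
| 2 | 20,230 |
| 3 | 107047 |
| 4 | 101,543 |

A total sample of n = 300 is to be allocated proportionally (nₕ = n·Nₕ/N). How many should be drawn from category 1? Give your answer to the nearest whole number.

Share of category 1 = 21335/250155 = 0.08529.
Allocate 300 × 0.08529 = 25.586... → 26.

26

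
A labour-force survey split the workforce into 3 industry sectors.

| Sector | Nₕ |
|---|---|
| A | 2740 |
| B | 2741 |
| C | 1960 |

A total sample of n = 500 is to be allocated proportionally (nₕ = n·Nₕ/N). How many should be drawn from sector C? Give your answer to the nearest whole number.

132

N = 2740 + 2741 + 1960 = 7441.
n_C = 500·1960/7441 = 131.703... → 132.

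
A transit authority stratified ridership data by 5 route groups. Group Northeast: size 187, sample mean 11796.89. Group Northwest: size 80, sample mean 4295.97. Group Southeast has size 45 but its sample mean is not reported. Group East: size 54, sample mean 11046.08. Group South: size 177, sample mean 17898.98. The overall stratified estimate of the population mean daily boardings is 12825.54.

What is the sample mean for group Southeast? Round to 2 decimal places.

14443.65

Σ Nₕx̄ₕ = N·μ, so 45·x̄_Southeast = 543·12825.54 − (187·11796.89 + 80·4295.97 + 54·11046.08 + 177·17898.98).
= 6964268.22 − 6314303.81 = 649964.41.
x̄_Southeast = 649964.41 / 45 = 14443.6536... → 14443.65.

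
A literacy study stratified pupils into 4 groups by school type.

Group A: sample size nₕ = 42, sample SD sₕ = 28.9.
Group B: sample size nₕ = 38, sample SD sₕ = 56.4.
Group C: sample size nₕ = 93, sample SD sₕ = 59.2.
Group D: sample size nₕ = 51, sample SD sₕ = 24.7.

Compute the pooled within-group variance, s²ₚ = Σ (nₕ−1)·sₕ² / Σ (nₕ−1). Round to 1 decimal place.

A: (42−1)·28.9² = 41·835.21 = 34243.61
B: (38−1)·56.4² = 37·3180.96 = 117695.52
C: (93−1)·59.2² = 92·3504.64 = 322426.88
D: (51−1)·24.7² = 50·610.09 = 30504.5
Numerator = 504870.51; denominator = Σ(nₕ−1) = 220.
s²ₚ = 504870.51/220 = 2294.866... → 2294.9.

2294.9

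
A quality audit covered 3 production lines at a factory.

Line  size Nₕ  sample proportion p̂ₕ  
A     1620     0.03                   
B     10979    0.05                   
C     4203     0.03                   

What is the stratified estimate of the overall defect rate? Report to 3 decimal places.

N = 1620 + 10979 + 4203 = 16802.
Overall proportion = Σ (Nₕ/N)·p̂ₕ.
Σ Nₕp̂ₕ = 48.6 + 548.95 + 126.09 = 723.64.
723.64 / 16802 = 0.04307... → 0.043.

0.043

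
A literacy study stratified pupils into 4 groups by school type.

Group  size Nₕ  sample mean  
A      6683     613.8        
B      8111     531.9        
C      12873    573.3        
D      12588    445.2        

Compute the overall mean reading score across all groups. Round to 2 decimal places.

531.62

N = 40255; weights Wₕ = Nₕ/N = (0.1660, 0.2015, 0.3198, 0.3127).
x̄_st = Σ Wₕ·x̄ₕ = 0.1660·613.8 + 0.2015·531.9 + 0.3198·573.3 + 0.3127·445.2 ≈ 531.6243...
→ 531.62.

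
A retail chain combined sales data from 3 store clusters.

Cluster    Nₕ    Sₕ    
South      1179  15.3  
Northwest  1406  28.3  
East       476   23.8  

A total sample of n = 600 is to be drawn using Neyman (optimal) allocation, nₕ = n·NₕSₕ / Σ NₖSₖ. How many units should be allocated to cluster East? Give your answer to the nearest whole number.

98

Σ NₕSₕ = 1179·15.3 + 1406·28.3 + 476·23.8 = 69157.3.
Share for East: 11328.8/69157.3 = 0.16381.
n_East = 600 × 0.16381 = 98.287... → 98.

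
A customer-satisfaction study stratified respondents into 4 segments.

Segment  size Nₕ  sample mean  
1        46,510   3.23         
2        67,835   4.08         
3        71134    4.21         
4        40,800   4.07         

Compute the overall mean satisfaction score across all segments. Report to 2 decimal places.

x̄_st = (Σ Nₕx̄ₕ) / (Σ Nₕ) = (46510·3.23 + 67835·4.08 + 71134·4.21 + 40800·4.07) / 226279
= 892524.24 / 226279 = 3.9444... → 3.94.

3.94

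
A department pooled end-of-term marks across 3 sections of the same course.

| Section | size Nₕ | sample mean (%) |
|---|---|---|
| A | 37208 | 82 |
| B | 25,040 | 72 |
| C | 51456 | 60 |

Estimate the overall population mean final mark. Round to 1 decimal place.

N = 113704; weights Wₕ = Nₕ/N = (0.3272, 0.2202, 0.4525).
x̄_st = Σ Wₕ·x̄ₕ = 0.3272·82 + 0.2202·72 + 0.4525·60 ≈ 69.842...
→ 69.8.

69.8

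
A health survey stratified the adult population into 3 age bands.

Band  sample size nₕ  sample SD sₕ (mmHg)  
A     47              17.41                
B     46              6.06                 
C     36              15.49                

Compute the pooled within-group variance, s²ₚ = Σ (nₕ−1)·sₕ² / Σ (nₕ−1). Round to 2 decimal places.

Degrees of freedom: 46 + 45 + 35 = 126.
Σ(nₕ−1)sₕ² = 46·303.1081 + 45·36.7236 + 35·239.9401 = 23993.4381.
s²ₚ = 23993.4381 / 126 = 190.4241... → 190.42.

190.42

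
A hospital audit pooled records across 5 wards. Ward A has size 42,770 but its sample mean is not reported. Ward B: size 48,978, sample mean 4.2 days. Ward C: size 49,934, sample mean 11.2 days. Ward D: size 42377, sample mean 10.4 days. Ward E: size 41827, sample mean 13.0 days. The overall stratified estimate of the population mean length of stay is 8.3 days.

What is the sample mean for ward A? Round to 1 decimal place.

N = 42770 + 48978 + 49934 + 42377 + 41827 = 225886.
Overall total = μ·N = 8.3·225886 = 1874853.8.
Subtract the known strata: 48978·4.2 + 49934·11.2 + 42377·10.4 + 41827·13.0 = 1749440.2.
Remaining total for ward A: 1874853.8 − 1749440.2 = 125413.6.
Divide by its size: 125413.6 / 42770 = 2.932... → 2.9.

2.9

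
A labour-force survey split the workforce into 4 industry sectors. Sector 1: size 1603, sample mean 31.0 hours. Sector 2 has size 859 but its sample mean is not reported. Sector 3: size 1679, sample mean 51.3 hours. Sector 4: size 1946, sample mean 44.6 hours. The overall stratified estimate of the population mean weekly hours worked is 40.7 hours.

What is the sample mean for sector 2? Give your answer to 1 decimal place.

N = 1603 + 859 + 1679 + 1946 = 6087.
Overall total = μ·N = 40.7·6087 = 247740.9.
Subtract the known strata: 1603·31.0 + 1679·51.3 + 1946·44.6 = 222617.3.
Remaining total for sector 2: 247740.9 − 222617.3 = 25123.6.
Divide by its size: 25123.6 / 859 = 29.247... → 29.2.

29.2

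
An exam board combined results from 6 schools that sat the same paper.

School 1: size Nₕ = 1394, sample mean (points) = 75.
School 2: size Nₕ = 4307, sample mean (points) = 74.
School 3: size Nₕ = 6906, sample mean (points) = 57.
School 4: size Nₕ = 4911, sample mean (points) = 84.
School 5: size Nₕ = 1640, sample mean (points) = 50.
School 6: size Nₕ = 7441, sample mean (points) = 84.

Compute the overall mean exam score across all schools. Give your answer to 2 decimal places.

N = 1394 + 4307 + 6906 + 4911 + 1640 + 7441 = 26599.
The stratified mean weights each stratum mean by its population share Nₕ/N.
Σ Nₕx̄ₕ = 1394·75 + 4307·74 + 6906·57 + 4911·84 + 1640·50 + 7441·84 = 104550 + 318718 + 393642 + 412524 + 82000 + 625044 = 1936478.
Divide by N: 1936478 / 26599 = 72.8027... → 72.80.

72.80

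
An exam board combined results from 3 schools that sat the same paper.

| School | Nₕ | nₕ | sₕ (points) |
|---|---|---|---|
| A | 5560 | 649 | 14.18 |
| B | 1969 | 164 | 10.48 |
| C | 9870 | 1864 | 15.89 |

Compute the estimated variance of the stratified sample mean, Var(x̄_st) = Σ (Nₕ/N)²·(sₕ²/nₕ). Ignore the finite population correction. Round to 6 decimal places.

0.083805

N = 17399; Wₕ = Nₕ/N.
school A: (5560/17399)²·14.18²/649 = 0.031637982
school B: (1969/17399)²·10.48²/164 = 0.008576727
school C: (9870/17399)²·15.89²/1864 = 0.043590075
Sum = 0.083804783 → 0.083805.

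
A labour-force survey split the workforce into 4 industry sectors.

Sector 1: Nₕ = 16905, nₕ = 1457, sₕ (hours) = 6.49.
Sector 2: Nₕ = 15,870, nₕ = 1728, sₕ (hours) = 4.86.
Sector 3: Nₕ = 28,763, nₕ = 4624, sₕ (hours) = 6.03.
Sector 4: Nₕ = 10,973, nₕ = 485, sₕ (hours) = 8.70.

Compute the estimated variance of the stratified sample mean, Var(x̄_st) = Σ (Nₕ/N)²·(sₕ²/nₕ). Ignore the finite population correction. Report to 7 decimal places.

0.0070372

N = 72511; Wₕ = Nₕ/N.
sector 1: (16905/72511)²·6.49²/1457 = 0.0015712757
sector 2: (15870/72511)²·4.86²/1728 = 0.0006547490
sector 3: (28763/72511)²·6.03²/4624 = 0.0012373067
sector 4: (10973/72511)²·8.70²/485 = 0.0035738781
Sum = 0.0070372096 → 0.0070372.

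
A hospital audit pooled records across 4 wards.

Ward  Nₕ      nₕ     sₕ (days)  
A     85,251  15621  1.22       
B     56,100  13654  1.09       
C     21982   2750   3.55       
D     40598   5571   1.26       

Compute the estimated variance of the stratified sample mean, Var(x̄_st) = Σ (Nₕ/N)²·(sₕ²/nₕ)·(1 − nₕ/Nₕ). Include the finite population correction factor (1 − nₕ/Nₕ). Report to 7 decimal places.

N = 203931; Wₕ = Nₕ/N.
ward A: (85251/203931)²·1.22²/15621·(1 − 15621/85251) = 0.0000136000
ward B: (56100/203931)²·1.09²/13654·(1 − 13654/56100) = 0.0000049823
ward C: (21982/203931)²·3.55²/2750·(1 − 2750/21982) = 0.0000465853
ward D: (40598/203931)²·1.26²/5571·(1 − 5571/40598) = 0.0000097443
Sum = 0.0000749119 → 0.0000749.

0.0000749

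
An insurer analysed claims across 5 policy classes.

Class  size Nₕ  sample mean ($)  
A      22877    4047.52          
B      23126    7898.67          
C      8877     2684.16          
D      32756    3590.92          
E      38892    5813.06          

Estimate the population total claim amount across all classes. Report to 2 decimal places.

642792750.82

Population total = Σ Nₕ·x̄ₕ (each stratum's size times its mean).
22877·4047.52 + 23126·7898.67 + 8877·2684.16 + 32756·3590.92 + 38892·5813.06 = 92595115.04 + 182664642.42 + 23827288.32 + 117624175.52 + 226081529.52 = 642792750.82.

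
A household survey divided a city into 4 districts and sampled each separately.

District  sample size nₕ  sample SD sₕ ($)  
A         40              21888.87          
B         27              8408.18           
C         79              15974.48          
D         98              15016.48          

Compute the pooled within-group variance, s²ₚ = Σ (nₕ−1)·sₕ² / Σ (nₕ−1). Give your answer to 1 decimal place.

259588555.6

Degrees of freedom: 39 + 26 + 78 + 97 = 240.
Σ(nₕ−1)sₕ² = 39·479122629.8769 + 26·70697490.9124 + 78·255184011.2704 + 97·225494671.5904 = 62301253352.2815.
s²ₚ = 62301253352.2815 / 240 = 259588555.635... → 259588555.6.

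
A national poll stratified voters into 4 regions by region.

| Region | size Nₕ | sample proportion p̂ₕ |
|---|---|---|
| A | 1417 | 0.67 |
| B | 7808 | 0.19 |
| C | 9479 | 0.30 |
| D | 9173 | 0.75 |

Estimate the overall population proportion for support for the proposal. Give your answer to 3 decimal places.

Wₕ = Nₕ/N with N = 27877: 0.0508, 0.2801, 0.3400, 0.3291.
p̂_st = 0.0508·0.67 + 0.2801·0.19 + 0.3400·0.30 + 0.3291·0.75 ≈ 0.43607... → 0.436.

0.436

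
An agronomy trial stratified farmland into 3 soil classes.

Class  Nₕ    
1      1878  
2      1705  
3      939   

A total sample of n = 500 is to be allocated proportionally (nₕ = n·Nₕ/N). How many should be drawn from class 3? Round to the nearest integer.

N = 1878 + 1705 + 939 = 4522.
n_3 = 500·939/4522 = 103.826... → 104.

104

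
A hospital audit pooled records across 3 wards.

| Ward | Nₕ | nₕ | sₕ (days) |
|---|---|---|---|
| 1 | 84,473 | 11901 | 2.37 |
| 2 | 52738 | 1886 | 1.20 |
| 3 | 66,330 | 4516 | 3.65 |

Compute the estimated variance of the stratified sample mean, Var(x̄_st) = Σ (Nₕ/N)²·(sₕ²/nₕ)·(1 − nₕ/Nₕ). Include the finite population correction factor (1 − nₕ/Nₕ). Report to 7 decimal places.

N = 203541; Wₕ = Nₕ/N.
ward 1: (84473/203541)²·2.37²/11901·(1 − 11901/84473) = 0.0000698387
ward 2: (52738/203541)²·1.20²/1886·(1 − 1886/52738) = 0.0000494252
ward 3: (66330/203541)²·3.65²/4516·(1 − 4516/66330) = 0.0002919610
Sum = 0.0004112250 → 0.0004112.

0.0004112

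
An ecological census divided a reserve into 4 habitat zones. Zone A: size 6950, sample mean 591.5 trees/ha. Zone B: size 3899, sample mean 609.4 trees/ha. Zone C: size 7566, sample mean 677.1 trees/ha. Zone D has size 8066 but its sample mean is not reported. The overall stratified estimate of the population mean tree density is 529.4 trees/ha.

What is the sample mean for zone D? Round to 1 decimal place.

298.7

Σ Nₕx̄ₕ = N·μ, so 8066·x̄_D = 26481·529.4 − (6950·591.5 + 3899·609.4 + 7566·677.1).
= 14019041.4 − 11609914.2 = 2409127.2.
x̄_D = 2409127.2 / 8066 = 298.677... → 298.7.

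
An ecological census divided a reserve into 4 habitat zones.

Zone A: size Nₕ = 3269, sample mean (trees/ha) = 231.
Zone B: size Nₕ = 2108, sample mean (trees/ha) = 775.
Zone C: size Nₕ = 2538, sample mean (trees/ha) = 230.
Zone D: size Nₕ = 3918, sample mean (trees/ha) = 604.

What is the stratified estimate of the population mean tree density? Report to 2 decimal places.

N = 3269 + 2108 + 2538 + 3918 = 11833.
Overall mean = Σ (Nₕ/N)·x̄ₕ — weight by population share, not a simple average.
Σ Nₕx̄ₕ = 3269·231 + 2108·775 + 2538·230 + 3918·604 = 755139 + 1633700 + 583740 + 2366472 = 5339051.
Divide by N: 5339051 / 11833 = 451.2001... → 451.20.

451.20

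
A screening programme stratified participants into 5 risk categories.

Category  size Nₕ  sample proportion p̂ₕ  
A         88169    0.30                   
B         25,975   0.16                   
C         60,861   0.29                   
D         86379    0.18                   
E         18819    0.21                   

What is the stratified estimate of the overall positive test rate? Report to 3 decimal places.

0.242

Wₕ = Nₕ/N with N = 280203: 0.3147, 0.0927, 0.2172, 0.3083, 0.0672.
p̂_st = 0.3147·0.30 + 0.0927·0.16 + 0.2172·0.29 + 0.3083·0.18 + 0.0672·0.21 ≈ 0.24181... → 0.242.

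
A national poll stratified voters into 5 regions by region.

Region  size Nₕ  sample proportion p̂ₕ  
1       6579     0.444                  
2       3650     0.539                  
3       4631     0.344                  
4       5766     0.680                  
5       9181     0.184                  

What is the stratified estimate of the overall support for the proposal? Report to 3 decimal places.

Wₕ = Nₕ/N with N = 29807: 0.2207, 0.1225, 0.1554, 0.1934, 0.3080.
p̂_st = 0.2207·0.444 + 0.1225·0.539 + 0.1554·0.344 + 0.1934·0.680 + 0.3080·0.184 ≈ 0.40567... → 0.406.

0.406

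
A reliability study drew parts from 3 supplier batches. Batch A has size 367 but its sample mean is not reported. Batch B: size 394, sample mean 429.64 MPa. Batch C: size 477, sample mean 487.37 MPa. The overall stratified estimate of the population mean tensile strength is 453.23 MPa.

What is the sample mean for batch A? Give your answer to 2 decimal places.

434.18

N = 367 + 394 + 477 = 1238.
Overall total = μ·N = 453.23·1238 = 561098.74.
Subtract the known strata: 394·429.64 + 477·487.37 = 401753.65.
Remaining total for batch A: 561098.74 − 401753.65 = 159345.09.
Divide by its size: 159345.09 / 367 = 434.1828... → 434.18.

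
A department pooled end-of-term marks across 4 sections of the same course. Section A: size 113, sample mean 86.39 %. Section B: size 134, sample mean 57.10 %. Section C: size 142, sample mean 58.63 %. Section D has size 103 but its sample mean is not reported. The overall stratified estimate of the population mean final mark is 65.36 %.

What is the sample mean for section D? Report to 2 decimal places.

62.31

Σ Nₕx̄ₕ = N·μ, so 103·x̄_D = 492·65.36 − (113·86.39 + 134·57.10 + 142·58.63).
= 32157.12 − 25738.93 = 6418.19.
x̄_D = 6418.19 / 103 = 62.3125... → 62.31.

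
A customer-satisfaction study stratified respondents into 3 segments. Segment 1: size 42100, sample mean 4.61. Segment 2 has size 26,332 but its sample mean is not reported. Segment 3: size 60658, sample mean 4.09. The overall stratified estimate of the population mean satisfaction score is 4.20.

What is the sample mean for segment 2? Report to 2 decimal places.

N = 42100 + 26332 + 60658 = 129090.
Overall total = μ·N = 4.20·129090 = 542178.
Subtract the known strata: 42100·4.61 + 60658·4.09 = 442172.22.
Remaining total for segment 2: 542178 − 442172.22 = 100005.78.
Divide by its size: 100005.78 / 26332 = 3.7979... → 3.80.

3.80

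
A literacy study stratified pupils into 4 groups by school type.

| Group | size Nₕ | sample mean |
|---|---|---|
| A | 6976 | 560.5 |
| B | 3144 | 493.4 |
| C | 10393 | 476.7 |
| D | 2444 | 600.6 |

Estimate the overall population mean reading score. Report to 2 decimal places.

517.64

N = 22957; weights Wₕ = Nₕ/N = (0.3039, 0.1370, 0.4527, 0.1065).
x̄_st = Σ Wₕ·x̄ₕ = 0.3039·560.5 + 0.1370·493.4 + 0.4527·476.7 + 0.1065·600.6 ≈ 517.6420...
→ 517.64.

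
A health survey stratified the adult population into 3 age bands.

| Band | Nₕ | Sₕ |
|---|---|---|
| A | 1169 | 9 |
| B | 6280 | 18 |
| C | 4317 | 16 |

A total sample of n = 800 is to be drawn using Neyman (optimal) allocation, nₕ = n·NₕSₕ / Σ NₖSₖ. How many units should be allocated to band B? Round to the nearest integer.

469

A: NₕSₕ = 1169·9 = 10521
B: NₕSₕ = 6280·18 = 113040
C: NₕSₕ = 4317·16 = 69072
Σ NₕSₕ = 192633.
n_B = 800·113040/192633 = 469.452... → 469.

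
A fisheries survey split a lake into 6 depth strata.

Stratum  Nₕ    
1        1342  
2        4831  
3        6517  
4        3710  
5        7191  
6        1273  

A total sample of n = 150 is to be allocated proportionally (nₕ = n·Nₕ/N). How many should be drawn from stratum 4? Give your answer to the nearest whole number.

22

Share of stratum 4 = 3710/24864 = 0.14921.
Allocate 150 × 0.14921 = 22.382... → 22.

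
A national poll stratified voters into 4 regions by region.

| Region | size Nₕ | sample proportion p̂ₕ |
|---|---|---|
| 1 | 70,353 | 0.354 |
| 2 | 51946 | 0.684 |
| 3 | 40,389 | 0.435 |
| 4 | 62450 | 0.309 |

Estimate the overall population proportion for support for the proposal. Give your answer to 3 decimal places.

Wₕ = Nₕ/N with N = 225138: 0.3125, 0.2307, 0.1794, 0.2774.
p̂_st = 0.3125·0.354 + 0.2307·0.684 + 0.1794·0.435 + 0.2774·0.309 ≈ 0.43219... → 0.432.

0.432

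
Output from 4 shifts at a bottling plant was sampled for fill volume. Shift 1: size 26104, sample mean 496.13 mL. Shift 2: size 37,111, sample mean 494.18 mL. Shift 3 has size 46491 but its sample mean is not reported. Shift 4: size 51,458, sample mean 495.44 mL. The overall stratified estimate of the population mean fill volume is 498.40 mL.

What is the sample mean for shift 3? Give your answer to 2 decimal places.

506.32

N = 26104 + 37111 + 46491 + 51458 = 161164.
Overall total = μ·N = 498.40·161164 = 80324137.6.
Subtract the known strata: 26104·496.13 + 37111·494.18 + 51458·495.44 = 56784843.02.
Remaining total for shift 3: 80324137.6 − 56784843.02 = 23539294.58.
Divide by its size: 23539294.58 / 46491 = 506.3194... → 506.32.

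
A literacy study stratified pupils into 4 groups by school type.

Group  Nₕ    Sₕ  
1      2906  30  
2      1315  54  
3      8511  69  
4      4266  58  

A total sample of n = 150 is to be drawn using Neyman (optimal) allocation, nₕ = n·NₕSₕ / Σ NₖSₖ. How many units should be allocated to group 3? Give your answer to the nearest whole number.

89

Σ NₕSₕ = 2906·30 + 1315·54 + 8511·69 + 4266·58 = 992877.
Share for 3: 587259/992877 = 0.59147.
n_3 = 150 × 0.59147 = 88.721... → 89.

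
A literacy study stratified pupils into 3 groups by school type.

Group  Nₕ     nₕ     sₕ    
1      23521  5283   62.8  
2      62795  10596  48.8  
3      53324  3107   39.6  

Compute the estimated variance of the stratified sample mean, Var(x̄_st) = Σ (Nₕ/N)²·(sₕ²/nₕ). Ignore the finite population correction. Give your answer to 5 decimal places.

0.14023

N = 139640; Wₕ = Nₕ/N.
group 1: (23521/139640)²·62.8²/5283 = 0.02118022
group 2: (62795/139640)²·48.8²/10596 = 0.04544940
group 3: (53324/139640)²·39.6²/3107 = 0.07359950
Sum = 0.14022913 → 0.14023.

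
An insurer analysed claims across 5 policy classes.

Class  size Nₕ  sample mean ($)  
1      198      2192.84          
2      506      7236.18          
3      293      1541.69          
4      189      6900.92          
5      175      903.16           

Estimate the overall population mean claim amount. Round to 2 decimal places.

4415.67

x̄_st = (Σ Nₕx̄ₕ) / (Σ Nₕ) = (198·2192.84 + 506·7236.18 + 293·1541.69 + 189·6900.92 + 175·903.16) / 1361
= 6009731.45 / 1361 = 4415.6734... → 4415.67.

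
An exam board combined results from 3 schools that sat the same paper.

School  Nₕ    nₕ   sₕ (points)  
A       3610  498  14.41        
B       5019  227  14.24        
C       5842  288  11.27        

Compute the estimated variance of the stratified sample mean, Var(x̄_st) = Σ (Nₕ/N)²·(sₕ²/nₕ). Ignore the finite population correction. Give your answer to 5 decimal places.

0.20528

N = 14471; Wₕ = Nₕ/N.
school A: (3610/14471)²·14.41²/498 = 0.02594872
school B: (5019/14471)²·14.24²/227 = 0.10745619
school C: (5842/14471)²·11.27²/288 = 0.07187558
Sum = 0.20528049 → 0.20528.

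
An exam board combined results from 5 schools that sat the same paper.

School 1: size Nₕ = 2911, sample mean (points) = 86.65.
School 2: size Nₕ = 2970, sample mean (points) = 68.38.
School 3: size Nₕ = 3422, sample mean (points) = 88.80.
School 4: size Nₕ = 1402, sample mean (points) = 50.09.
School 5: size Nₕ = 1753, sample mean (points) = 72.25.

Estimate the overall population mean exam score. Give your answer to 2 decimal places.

N = 12458; weights Wₕ = Nₕ/N = (0.2337, 0.2384, 0.2747, 0.1125, 0.1407).
x̄_st = Σ Wₕ·x̄ₕ = 0.2337·86.65 + 0.2384·68.38 + 0.2747·88.80 + 0.1125·50.09 + 0.1407·72.25 ≈ 76.7443...
→ 76.74.

76.74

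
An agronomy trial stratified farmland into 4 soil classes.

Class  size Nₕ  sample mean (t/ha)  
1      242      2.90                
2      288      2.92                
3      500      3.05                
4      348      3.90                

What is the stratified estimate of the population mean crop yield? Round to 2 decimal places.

N = 242 + 288 + 500 + 348 = 1378.
Weight each subgroup mean by Nₕ/N and sum.
Σ Nₕx̄ₕ = 242·2.90 + 288·2.92 + 500·3.05 + 348·3.90 = 701.8 + 840.96 + 1525 + 1357.2 = 4424.96.
Divide by N: 4424.96 / 1378 = 3.2111... → 3.21.

3.21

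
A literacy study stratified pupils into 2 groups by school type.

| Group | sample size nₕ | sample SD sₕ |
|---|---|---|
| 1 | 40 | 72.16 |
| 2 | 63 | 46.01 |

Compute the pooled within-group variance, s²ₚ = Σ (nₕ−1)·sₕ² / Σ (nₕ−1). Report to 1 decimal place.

1: (40−1)·72.16² = 39·5207.0656 = 203075.5584
2: (63−1)·46.01² = 62·2116.9201 = 131249.0462
Numerator = 334324.6046; denominator = Σ(nₕ−1) = 101.
s²ₚ = 334324.6046/101 = 3310.145... → 3310.1.

3310.1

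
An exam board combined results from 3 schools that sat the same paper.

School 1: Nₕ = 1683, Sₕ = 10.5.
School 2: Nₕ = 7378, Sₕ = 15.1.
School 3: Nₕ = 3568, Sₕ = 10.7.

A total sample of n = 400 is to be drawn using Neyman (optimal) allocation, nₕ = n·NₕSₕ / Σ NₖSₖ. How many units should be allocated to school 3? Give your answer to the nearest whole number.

91

1: NₕSₕ = 1683·10.5 = 17671.5
2: NₕSₕ = 7378·15.1 = 111407.8
3: NₕSₕ = 3568·10.7 = 38177.6
Σ NₕSₕ = 167256.9.
n_3 = 400·38177.6/167256.9 = 91.303... → 91.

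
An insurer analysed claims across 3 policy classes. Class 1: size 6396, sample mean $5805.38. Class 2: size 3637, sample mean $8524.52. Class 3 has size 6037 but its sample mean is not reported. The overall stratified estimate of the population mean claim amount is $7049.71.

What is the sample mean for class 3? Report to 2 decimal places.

7479.53

N = 6396 + 3637 + 6037 = 16070.
Overall total = μ·N = 7049.71·16070 = 113288839.7.
Subtract the known strata: 6396·5805.38 + 3637·8524.52 = 68134889.72.
Remaining total for class 3: 113288839.7 − 68134889.72 = 45153949.98.
Divide by its size: 45153949.98 / 6037 = 7479.5345... → 7479.53.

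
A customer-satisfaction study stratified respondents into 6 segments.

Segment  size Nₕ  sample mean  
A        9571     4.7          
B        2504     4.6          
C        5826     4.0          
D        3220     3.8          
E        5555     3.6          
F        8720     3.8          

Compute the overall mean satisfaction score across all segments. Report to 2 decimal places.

4.10

N = 9571 + 2504 + 5826 + 3220 + 5555 + 8720 = 35396.
Weight each subgroup mean by Nₕ/N and sum.
Σ Nₕx̄ₕ = 9571·4.7 + 2504·4.6 + 5826·4.0 + 3220·3.8 + 5555·3.6 + 8720·3.8 = 44983.7 + 11518.4 + 23304 + 12236 + 19998 + 33136 = 145176.1.
Divide by N: 145176.1 / 35396 = 4.1015... → 4.10.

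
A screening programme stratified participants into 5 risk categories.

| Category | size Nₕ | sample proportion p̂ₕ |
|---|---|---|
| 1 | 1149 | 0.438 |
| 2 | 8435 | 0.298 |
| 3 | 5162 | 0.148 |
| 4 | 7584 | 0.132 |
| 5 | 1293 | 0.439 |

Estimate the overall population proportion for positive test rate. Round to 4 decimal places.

0.2265

N = 1149 + 8435 + 5162 + 7584 + 1293 = 23623.
Overall proportion = Σ (Nₕ/N)·p̂ₕ.
Σ Nₕp̂ₕ = 503.262 + 2513.63 + 763.976 + 1001.088 + 567.627 = 5349.583.
5349.583 / 23623 = 0.226457... → 0.2265.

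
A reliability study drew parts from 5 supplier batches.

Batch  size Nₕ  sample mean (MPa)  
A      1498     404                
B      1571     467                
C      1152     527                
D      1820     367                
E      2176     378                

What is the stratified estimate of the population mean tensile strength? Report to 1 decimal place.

418.2

N = 8217; weights Wₕ = Nₕ/N = (0.1823, 0.1912, 0.1402, 0.2215, 0.2648).
x̄_st = Σ Wₕ·x̄ₕ = 0.1823·404 + 0.1912·467 + 0.1402·527 + 0.2215·367 + 0.2648·378 ≈ 418.209...
→ 418.2.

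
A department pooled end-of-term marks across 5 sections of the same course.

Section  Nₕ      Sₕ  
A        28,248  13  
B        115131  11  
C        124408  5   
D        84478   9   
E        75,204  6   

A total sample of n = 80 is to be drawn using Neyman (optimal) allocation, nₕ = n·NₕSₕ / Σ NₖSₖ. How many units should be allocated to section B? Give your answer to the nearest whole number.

29

Σ NₕSₕ = 28248·13 + 115131·11 + 124408·5 + 84478·9 + 75204·6 = 3467231.
Share for B: 1266441/3467231 = 0.36526.
n_B = 80 × 0.36526 = 29.221... → 29.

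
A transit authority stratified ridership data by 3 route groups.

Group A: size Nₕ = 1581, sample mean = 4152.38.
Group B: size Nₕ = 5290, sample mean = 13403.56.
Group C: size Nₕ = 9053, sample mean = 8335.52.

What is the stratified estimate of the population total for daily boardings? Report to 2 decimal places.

152931207.74

Population total = Σ Nₕ·x̄ₕ (each stratum's size times its mean).
1581·4152.38 + 5290·13403.56 + 9053·8335.52 = 6564912.78 + 70904832.4 + 75461462.56 = 152931207.74.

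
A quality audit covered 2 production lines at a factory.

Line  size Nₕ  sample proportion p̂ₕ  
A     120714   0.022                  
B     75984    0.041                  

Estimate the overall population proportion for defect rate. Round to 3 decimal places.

0.029

Wₕ = Nₕ/N with N = 196698: 0.6137, 0.3863.
p̂_st = 0.6137·0.022 + 0.3863·0.041 ≈ 0.02934... → 0.029.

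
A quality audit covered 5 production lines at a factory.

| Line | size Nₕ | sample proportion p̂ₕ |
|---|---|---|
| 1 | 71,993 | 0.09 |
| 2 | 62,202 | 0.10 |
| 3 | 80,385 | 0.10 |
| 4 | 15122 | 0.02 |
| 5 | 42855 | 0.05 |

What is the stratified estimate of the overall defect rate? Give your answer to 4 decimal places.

N = 71993 + 62202 + 80385 + 15122 + 42855 = 272557.
Overall proportion = Σ (Nₕ/N)·p̂ₕ.
Σ Nₕp̂ₕ = 6479.37 + 6220.2 + 8038.5 + 302.44 + 2142.75 = 23183.26.
23183.26 / 272557 = 0.085058... → 0.0851.

0.0851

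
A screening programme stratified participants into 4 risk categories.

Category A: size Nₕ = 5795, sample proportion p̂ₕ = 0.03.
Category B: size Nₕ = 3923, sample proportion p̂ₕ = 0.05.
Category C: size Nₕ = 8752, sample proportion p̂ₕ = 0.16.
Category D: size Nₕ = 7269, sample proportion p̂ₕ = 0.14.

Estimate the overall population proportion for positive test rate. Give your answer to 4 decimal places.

N = 5795 + 3923 + 8752 + 7269 = 25739.
Overall proportion = Σ (Nₕ/N)·p̂ₕ.
Σ Nₕp̂ₕ = 173.85 + 196.15 + 1400.32 + 1017.66 = 2787.98.
2787.98 / 25739 = 0.108317... → 0.1083.

0.1083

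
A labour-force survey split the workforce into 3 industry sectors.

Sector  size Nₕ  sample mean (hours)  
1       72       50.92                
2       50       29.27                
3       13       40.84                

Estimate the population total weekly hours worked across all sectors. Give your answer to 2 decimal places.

5660.66

1: 72·50.92 = 3666.24
2: 50·29.27 = 1463.5
3: 13·40.84 = 530.92
τ̂ = Σ Nₕx̄ₕ = 5660.66.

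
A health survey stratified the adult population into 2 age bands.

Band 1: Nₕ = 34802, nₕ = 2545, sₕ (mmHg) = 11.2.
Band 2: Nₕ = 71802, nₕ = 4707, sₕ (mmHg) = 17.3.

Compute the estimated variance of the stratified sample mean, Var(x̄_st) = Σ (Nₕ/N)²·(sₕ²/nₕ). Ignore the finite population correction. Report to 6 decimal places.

0.034098

N = 106604. Term for each stratum: Wₕ²sₕ²/nₕ.
Var(x̄_st) = 0.005253027 + 0.028845236 = 0.034098263 → 0.034098.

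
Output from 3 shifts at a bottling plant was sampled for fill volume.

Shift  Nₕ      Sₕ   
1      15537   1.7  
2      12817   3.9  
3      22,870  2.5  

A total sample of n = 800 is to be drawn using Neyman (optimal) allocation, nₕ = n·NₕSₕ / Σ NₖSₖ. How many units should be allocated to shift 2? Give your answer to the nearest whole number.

299

1: NₕSₕ = 15537·1.7 = 26412.9
2: NₕSₕ = 12817·3.9 = 49986.3
3: NₕSₕ = 22870·2.5 = 57175
Σ NₕSₕ = 133574.2.
n_2 = 800·49986.3/133574.2 = 299.377... → 299.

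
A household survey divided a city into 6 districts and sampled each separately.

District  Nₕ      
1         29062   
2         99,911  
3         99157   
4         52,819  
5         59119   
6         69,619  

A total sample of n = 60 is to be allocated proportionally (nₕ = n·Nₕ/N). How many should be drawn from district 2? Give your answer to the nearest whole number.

Share of district 2 = 99911/409687 = 0.24387.
Allocate 60 × 0.24387 = 14.632... → 15.

15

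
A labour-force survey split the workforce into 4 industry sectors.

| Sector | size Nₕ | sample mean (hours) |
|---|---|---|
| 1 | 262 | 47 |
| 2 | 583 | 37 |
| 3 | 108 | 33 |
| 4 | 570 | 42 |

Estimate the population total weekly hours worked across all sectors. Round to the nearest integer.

1: 262·47 = 12314
2: 583·37 = 21571
3: 108·33 = 3564
4: 570·42 = 23940
τ̂ = Σ Nₕx̄ₕ = 61389.

61389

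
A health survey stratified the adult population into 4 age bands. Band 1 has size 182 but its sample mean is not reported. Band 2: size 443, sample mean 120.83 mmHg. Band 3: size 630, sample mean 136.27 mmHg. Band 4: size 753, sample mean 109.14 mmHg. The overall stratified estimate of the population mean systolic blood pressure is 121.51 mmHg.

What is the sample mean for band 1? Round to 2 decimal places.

Σ Nₕx̄ₕ = N·μ, so 182·x̄_1 = 2008·121.51 − (443·120.83 + 630·136.27 + 753·109.14).
= 243992.08 − 221560.21 = 22431.87.
x̄_1 = 22431.87 / 182 = 123.2520... → 123.25.

123.25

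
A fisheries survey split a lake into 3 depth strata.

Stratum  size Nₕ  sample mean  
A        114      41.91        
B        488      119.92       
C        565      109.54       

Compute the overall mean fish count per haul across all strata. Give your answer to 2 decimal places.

N = 114 + 488 + 565 = 1167.
The stratified mean weights each stratum mean by its population share Nₕ/N.
Σ Nₕx̄ₕ = 114·41.91 + 488·119.92 + 565·109.54 = 4777.74 + 58520.96 + 61890.1 = 125188.8.
Divide by N: 125188.8 / 1167 = 107.2740... → 107.27.

107.27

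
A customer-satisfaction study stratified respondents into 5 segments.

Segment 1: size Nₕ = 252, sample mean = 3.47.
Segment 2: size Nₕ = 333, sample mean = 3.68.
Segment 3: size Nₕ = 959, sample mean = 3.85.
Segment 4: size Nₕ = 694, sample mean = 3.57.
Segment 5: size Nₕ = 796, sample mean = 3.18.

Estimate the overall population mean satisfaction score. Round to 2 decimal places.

3.56

N = 3034; weights Wₕ = Nₕ/N = (0.0831, 0.1098, 0.3161, 0.2287, 0.2624).
x̄_st = Σ Wₕ·x̄ₕ = 0.0831·3.47 + 0.1098·3.68 + 0.3161·3.85 + 0.2287·3.57 + 0.2624·3.18 ≈ 3.5600...
→ 3.56.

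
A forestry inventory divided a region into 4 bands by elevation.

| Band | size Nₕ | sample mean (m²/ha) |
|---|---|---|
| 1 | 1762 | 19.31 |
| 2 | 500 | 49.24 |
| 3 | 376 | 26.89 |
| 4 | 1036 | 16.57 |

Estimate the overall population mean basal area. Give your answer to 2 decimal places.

N = 1762 + 500 + 376 + 1036 = 3674.
Overall mean = Σ (Nₕ/N)·x̄ₕ — weight by population share, not a simple average.
Σ Nₕx̄ₕ = 1762·19.31 + 500·49.24 + 376·26.89 + 1036·16.57 = 34024.22 + 24620 + 10110.64 + 17166.52 = 85921.38.
Divide by N: 85921.38 / 3674 = 23.3863... → 23.39.

23.39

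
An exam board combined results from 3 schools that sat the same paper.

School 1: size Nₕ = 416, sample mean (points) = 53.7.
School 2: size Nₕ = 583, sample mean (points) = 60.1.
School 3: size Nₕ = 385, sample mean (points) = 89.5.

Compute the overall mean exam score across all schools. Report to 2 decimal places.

N = 416 + 583 + 385 = 1384.
Weight each subgroup mean by Nₕ/N and sum.
Σ Nₕx̄ₕ = 416·53.7 + 583·60.1 + 385·89.5 = 22339.2 + 35038.3 + 34457.5 = 91835.
Divide by N: 91835 / 1384 = 66.3548... → 66.35.

66.35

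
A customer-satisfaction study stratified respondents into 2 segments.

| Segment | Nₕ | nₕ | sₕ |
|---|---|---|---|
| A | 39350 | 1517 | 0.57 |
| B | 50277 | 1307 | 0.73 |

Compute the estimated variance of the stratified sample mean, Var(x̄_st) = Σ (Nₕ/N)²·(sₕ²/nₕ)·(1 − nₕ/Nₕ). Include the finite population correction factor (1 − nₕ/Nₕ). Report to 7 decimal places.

0.0001647

N = 89627; Wₕ = Nₕ/N.
segment A: (39350/89627)²·0.57²/1517·(1 − 1517/39350) = 0.0000396919
segment B: (50277/89627)²·0.73²/1307·(1 − 1307/50277) = 0.0001249660
Sum = 0.0001646579 → 0.0001647.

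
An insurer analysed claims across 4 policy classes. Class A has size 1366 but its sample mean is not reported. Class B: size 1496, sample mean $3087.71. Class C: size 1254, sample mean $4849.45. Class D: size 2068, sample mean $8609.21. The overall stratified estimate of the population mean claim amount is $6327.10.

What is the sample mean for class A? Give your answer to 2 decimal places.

7776.37

N = 1366 + 1496 + 1254 + 2068 = 6184.
Overall total = μ·N = 6327.10·6184 = 39126786.4.
Subtract the known strata: 1496·3087.71 + 1254·4849.45 + 2068·8609.21 = 28504270.74.
Remaining total for class A: 39126786.4 − 28504270.74 = 10622515.66.
Divide by its size: 10622515.66 / 1366 = 7776.3658... → 7776.37.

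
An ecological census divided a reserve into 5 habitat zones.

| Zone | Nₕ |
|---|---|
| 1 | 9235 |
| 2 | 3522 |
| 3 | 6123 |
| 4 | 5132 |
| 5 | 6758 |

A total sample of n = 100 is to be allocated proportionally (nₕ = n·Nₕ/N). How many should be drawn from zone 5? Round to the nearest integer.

22

N = 9235 + 3522 + 6123 + 5132 + 6758 = 30770.
n_5 = 100·6758/30770 = 21.963... → 22.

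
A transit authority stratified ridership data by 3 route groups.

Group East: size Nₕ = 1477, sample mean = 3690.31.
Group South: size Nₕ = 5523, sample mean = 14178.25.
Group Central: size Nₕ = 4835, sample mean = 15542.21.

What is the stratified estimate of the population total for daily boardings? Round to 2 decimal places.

158903647.97

East: 1477·3690.31 = 5450587.87
South: 5523·14178.25 = 78306474.75
Central: 4835·15542.21 = 75146585.35
τ̂ = Σ Nₕx̄ₕ = 158903647.97.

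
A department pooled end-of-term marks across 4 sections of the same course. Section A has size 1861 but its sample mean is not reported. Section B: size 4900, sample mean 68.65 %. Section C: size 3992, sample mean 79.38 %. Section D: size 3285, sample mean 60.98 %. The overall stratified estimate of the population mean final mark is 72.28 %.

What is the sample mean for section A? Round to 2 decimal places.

86.55

Σ Nₕx̄ₕ = N·μ, so 1861·x̄_A = 14038·72.28 − (4900·68.65 + 3992·79.38 + 3285·60.98).
= 1014666.64 − 853589.26 = 161077.38.
x̄_A = 161077.38 / 1861 = 86.5542... → 86.55.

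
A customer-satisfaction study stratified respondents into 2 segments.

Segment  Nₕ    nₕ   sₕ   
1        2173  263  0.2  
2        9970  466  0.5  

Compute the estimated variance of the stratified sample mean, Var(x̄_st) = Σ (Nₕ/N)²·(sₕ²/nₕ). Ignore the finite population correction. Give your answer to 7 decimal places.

N = 12143; Wₕ = Nₕ/N.
segment 1: (2173/12143)²·0.2²/263 = 0.0000048705
segment 2: (9970/12143)²·0.5²/466 = 0.0003616533
Sum = 0.0003665238 → 0.0003665.

0.0003665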